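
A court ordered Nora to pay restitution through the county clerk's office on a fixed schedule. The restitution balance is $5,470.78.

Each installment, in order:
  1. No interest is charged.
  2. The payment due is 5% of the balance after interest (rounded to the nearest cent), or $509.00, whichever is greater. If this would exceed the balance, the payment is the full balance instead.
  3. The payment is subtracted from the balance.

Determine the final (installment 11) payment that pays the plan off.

$380.78

Installment 1: opening $5,470.78; payment $509.00; balance $4,961.78
Installment 2: opening $4,961.78; payment $509.00; balance $4,452.78
Installment 3: opening $4,452.78; payment $509.00; balance $3,943.78
Installment 4: opening $3,943.78; payment $509.00; balance $3,434.78
Installment 5: opening $3,434.78; payment $509.00; balance $2,925.78
Installment 6: opening $2,925.78; payment $509.00; balance $2,416.78
Installment 7: opening $2,416.78; payment $509.00; balance $1,907.78
Installment 8: opening $1,907.78; payment $509.00; balance $1,398.78
Installment 9: opening $1,398.78; payment $509.00; balance $889.78
Installment 10: opening $889.78; payment $509.00; balance $380.78
Installment 11: opening $380.78; payment $380.78; balance $0.00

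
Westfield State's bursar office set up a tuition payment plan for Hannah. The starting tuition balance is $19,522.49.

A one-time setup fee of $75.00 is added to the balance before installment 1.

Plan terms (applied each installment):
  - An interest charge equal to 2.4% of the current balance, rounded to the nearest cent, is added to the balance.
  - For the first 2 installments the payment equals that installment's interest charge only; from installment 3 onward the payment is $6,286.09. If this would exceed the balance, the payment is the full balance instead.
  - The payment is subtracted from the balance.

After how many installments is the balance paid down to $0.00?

6

# | Opening | Interest | Payment | End bal
1 | $19,597.49 | $470.34 | $470.34 | $19,597.49
2 | $19,597.49 | $470.34 | $470.34 | $19,597.49
3 | $19,597.49 | $470.34 | $6,286.09 | $13,781.74
4 | $13,781.74 | $330.76 | $6,286.09 | $7,826.41
5 | $7,826.41 | $187.83 | $6,286.09 | $1,728.15
6 | $1,728.15 | $41.48 | $1,769.63 | $0.00
Balance reaches $0.00 in installment 6.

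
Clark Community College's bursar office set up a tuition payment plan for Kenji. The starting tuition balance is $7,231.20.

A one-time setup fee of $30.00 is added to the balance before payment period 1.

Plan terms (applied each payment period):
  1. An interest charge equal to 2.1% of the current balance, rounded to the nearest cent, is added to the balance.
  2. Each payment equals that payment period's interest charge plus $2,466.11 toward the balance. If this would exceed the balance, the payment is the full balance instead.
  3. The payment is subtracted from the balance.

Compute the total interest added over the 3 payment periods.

$302.10

# | Opening | Interest | Payment | End bal
1 | $7,261.20 | $152.49 | $2,618.60 | $4,795.09
2 | $4,795.09 | $100.70 | $2,566.81 | $2,328.98
3 | $2,328.98 | $48.91 | $2,377.89 | $0.00
Total interest: $152.49 + $100.70 + $48.91 = $302.10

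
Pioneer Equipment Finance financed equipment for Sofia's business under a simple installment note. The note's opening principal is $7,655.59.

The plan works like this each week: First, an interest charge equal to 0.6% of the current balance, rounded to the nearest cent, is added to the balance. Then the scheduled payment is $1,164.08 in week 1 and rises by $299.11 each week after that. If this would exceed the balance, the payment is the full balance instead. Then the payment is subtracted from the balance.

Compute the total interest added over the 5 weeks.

Week 1: $7,655.59 +$45.93 interest = $7,701.52; pay $1,164.08 → $6,537.44
Week 2: $6,537.44 +$39.22 interest = $6,576.66; pay $1,463.19 → $5,113.47
Week 3: $5,113.47 +$30.68 interest = $5,144.15; pay $1,762.30 → $3,381.85
Week 4: $3,381.85 +$20.29 interest = $3,402.14; pay $2,061.41 → $1,340.73
Week 5: $1,340.73 +$8.04 interest = $1,348.77; pay $1,348.77 → $0.00
Total interest: $45.93 + $39.22 + $30.68 + $20.29 + $8.04 = $144.16

$144.16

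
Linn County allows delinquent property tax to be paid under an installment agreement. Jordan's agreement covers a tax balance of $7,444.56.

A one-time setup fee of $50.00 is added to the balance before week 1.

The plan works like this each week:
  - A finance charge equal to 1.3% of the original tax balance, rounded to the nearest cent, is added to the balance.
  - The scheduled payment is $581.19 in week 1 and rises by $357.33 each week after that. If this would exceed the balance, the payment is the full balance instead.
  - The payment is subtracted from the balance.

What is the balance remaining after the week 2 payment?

# | Opening | Interest | Payment | End bal
1 | $7,494.56 | $96.78 | $581.19 | $7,010.15
2 | $7,010.15 | $96.78 | $938.52 | $6,168.41

$6,168.41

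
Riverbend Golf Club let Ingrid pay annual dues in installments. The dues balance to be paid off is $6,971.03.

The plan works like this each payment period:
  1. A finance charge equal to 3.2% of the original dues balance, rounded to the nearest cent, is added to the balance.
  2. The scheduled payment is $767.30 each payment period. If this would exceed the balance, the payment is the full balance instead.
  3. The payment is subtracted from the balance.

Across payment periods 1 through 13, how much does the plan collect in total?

Payment period 1: $6,971.03 +$223.07 interest = $7,194.10; pay $767.30 → $6,426.80
Payment period 2: $6,426.80 +$223.07 interest = $6,649.87; pay $767.30 → $5,882.57
Payment period 3: $5,882.57 +$223.07 interest = $6,105.64; pay $767.30 → $5,338.34
Payment period 4: $5,338.34 +$223.07 interest = $5,561.41; pay $767.30 → $4,794.11
Payment period 5: $4,794.11 +$223.07 interest = $5,017.18; pay $767.30 → $4,249.88
Payment period 6: $4,249.88 +$223.07 interest = $4,472.95; pay $767.30 → $3,705.65
Payment period 7: $3,705.65 +$223.07 interest = $3,928.72; pay $767.30 → $3,161.42
Payment period 8: $3,161.42 +$223.07 interest = $3,384.49; pay $767.30 → $2,617.19
Payment period 9: $2,617.19 +$223.07 interest = $2,840.26; pay $767.30 → $2,072.96
Payment period 10: $2,072.96 +$223.07 interest = $2,296.03; pay $767.30 → $1,528.73
Payment period 11: $1,528.73 +$223.07 interest = $1,751.80; pay $767.30 → $984.50
Payment period 12: $984.50 +$223.07 interest = $1,207.57; pay $767.30 → $440.27
Payment period 13: $440.27 +$223.07 interest = $663.34; pay $663.34 → $0.00
Total paid: $9,870.94

$9,870.94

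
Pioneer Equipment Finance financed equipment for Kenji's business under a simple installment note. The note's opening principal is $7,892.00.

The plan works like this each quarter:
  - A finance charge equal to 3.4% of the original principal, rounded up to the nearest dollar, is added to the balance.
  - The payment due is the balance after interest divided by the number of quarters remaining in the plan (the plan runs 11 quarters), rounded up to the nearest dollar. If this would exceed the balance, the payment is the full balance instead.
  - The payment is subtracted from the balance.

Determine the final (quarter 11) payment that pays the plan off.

Quarter 1: opening $7,892.00; interest $269.00 → $8,161.00; payment $742.00; balance $7,419.00
Quarter 2: opening $7,419.00; interest $269.00 → $7,688.00; payment $769.00; balance $6,919.00
Quarter 3: opening $6,919.00; interest $269.00 → $7,188.00; payment $799.00; balance $6,389.00
Quarter 4: opening $6,389.00; interest $269.00 → $6,658.00; payment $833.00; balance $5,825.00
Quarter 5: opening $5,825.00; interest $269.00 → $6,094.00; payment $871.00; balance $5,223.00
Quarter 6: opening $5,223.00; interest $269.00 → $5,492.00; payment $916.00; balance $4,576.00
Quarter 7: opening $4,576.00; interest $269.00 → $4,845.00; payment $969.00; balance $3,876.00
Quarter 8: opening $3,876.00; interest $269.00 → $4,145.00; payment $1,037.00; balance $3,108.00
Quarter 9: opening $3,108.00; interest $269.00 → $3,377.00; payment $1,126.00; balance $2,251.00
Quarter 10: opening $2,251.00; interest $269.00 → $2,520.00; payment $1,260.00; balance $1,260.00
Quarter 11: opening $1,260.00; interest $269.00 → $1,529.00; payment $1,529.00; balance $0.00

$1,529.00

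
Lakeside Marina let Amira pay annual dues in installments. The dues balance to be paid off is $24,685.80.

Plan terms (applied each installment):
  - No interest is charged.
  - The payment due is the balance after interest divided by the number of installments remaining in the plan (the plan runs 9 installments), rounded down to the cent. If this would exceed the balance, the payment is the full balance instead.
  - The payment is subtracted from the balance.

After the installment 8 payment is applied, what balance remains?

Installment 1: $24,685.80 − $2,742.86 → $21,942.94
Installment 2: $21,942.94 − $2,742.86 → $19,200.08
Installment 3: $19,200.08 − $2,742.86 → $16,457.22
Installment 4: $16,457.22 − $2,742.87 → $13,714.35
Installment 5: $13,714.35 − $2,742.87 → $10,971.48
Installment 6: $10,971.48 − $2,742.87 → $8,228.61
Installment 7: $8,228.61 − $2,742.87 → $5,485.74
Installment 8: $5,485.74 − $2,742.87 → $2,742.87

$2,742.87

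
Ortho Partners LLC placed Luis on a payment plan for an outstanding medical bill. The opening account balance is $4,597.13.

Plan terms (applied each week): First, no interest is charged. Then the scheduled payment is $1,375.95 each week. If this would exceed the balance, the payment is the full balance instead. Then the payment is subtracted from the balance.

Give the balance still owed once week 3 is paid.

$469.28

# | Opening | Payment | End bal
1 | $4,597.13 | $1,375.95 | $3,221.18
2 | $3,221.18 | $1,375.95 | $1,845.23
3 | $1,845.23 | $1,375.95 | $469.28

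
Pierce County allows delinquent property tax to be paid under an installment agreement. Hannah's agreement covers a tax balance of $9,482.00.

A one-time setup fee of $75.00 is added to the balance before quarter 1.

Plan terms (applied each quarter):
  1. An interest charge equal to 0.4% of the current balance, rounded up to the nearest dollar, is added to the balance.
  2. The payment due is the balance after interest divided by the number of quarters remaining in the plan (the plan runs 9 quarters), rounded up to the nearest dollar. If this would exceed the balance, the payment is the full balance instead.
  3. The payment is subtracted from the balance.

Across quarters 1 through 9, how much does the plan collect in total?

Quarter 1: $9,557.00 +$39.00 interest = $9,596.00; pay $1,067.00 → $8,529.00
Quarter 2: $8,529.00 +$35.00 interest = $8,564.00; pay $1,071.00 → $7,493.00
Quarter 3: $7,493.00 +$30.00 interest = $7,523.00; pay $1,075.00 → $6,448.00
Quarter 4: $6,448.00 +$26.00 interest = $6,474.00; pay $1,079.00 → $5,395.00
Quarter 5: $5,395.00 +$22.00 interest = $5,417.00; pay $1,084.00 → $4,333.00
Quarter 6: $4,333.00 +$18.00 interest = $4,351.00; pay $1,088.00 → $3,263.00
Quarter 7: $3,263.00 +$14.00 interest = $3,277.00; pay $1,093.00 → $2,184.00
Quarter 8: $2,184.00 +$9.00 interest = $2,193.00; pay $1,097.00 → $1,096.00
Quarter 9: $1,096.00 +$5.00 interest = $1,101.00; pay $1,101.00 → $0.00
Total paid: $9,755.00

$9,755.00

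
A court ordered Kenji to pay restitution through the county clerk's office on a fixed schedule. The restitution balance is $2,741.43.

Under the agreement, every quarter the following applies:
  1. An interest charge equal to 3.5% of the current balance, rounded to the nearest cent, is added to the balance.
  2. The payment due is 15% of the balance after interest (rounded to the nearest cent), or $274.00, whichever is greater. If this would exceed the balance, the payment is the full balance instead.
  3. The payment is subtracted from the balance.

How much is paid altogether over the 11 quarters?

Quarter 1: $2,741.43 +$95.95 interest = $2,837.38; pay $425.61 → $2,411.77
Quarter 2: $2,411.77 +$84.41 interest = $2,496.18; pay $374.43 → $2,121.75
Quarter 3: $2,121.75 +$74.26 interest = $2,196.01; pay $329.40 → $1,866.61
Quarter 4: $1,866.61 +$65.33 interest = $1,931.94; pay $289.79 → $1,642.15
Quarter 5: $1,642.15 +$57.48 interest = $1,699.63; pay $274.00 → $1,425.63
Quarter 6: $1,425.63 +$49.90 interest = $1,475.53; pay $274.00 → $1,201.53
Quarter 7: $1,201.53 +$42.05 interest = $1,243.58; pay $274.00 → $969.58
Quarter 8: $969.58 +$33.94 interest = $1,003.52; pay $274.00 → $729.52
Quarter 9: $729.52 +$25.53 interest = $755.05; pay $274.00 → $481.05
Quarter 10: $481.05 +$16.84 interest = $497.89; pay $274.00 → $223.89
Quarter 11: $223.89 +$7.84 interest = $231.73; pay $231.73 → $0.00
Total paid: $3,294.96

$3,294.96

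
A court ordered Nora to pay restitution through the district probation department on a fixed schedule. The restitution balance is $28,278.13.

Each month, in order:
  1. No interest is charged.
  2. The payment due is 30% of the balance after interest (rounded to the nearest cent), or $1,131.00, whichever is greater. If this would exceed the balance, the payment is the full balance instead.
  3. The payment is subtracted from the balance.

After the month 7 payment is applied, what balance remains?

Month 1: $28,278.13 − $8,483.44 → $19,794.69
Month 2: $19,794.69 − $5,938.41 → $13,856.28
Month 3: $13,856.28 − $4,156.88 → $9,699.40
Month 4: $9,699.40 − $2,909.82 → $6,789.58
Month 5: $6,789.58 − $2,036.87 → $4,752.71
Month 6: $4,752.71 − $1,425.81 → $3,326.90
Month 7: $3,326.90 − $1,131.00 → $2,195.90

$2,195.90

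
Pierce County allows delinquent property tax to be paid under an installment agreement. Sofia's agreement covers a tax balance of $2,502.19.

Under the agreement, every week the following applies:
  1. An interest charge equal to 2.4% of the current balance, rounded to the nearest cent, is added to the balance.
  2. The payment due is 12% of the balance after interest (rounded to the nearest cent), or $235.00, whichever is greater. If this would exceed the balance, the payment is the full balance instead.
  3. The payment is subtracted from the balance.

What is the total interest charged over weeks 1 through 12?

Week 1: $2,502.19 +$60.05 interest = $2,562.24; pay $307.47 → $2,254.77
Week 2: $2,254.77 +$54.11 interest = $2,308.88; pay $277.07 → $2,031.81
Week 3: $2,031.81 +$48.76 interest = $2,080.57; pay $249.67 → $1,830.90
Week 4: $1,830.90 +$43.94 interest = $1,874.84; pay $235.00 → $1,639.84
Week 5: $1,639.84 +$39.36 interest = $1,679.20; pay $235.00 → $1,444.20
Week 6: $1,444.20 +$34.66 interest = $1,478.86; pay $235.00 → $1,243.86
Week 7: $1,243.86 +$29.85 interest = $1,273.71; pay $235.00 → $1,038.71
Week 8: $1,038.71 +$24.93 interest = $1,063.64; pay $235.00 → $828.64
Week 9: $828.64 +$19.89 interest = $848.53; pay $235.00 → $613.53
Week 10: $613.53 +$14.72 interest = $628.25; pay $235.00 → $393.25
Week 11: $393.25 +$9.44 interest = $402.69; pay $235.00 → $167.69
Week 12: $167.69 +$4.02 interest = $171.71; pay $171.71 → $0.00
Total interest: $60.05 + $54.11 + $48.76 + $43.94 + $39.36 + $34.66 + $29.85 + $24.93 + $19.89 + $14.72 + $9.44 + $4.02 = $383.73

$383.73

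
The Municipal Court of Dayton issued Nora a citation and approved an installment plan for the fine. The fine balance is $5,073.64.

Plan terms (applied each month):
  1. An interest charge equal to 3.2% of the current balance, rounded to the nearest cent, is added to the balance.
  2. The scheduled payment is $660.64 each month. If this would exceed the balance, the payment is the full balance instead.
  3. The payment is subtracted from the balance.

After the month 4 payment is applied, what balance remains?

# | Opening | Interest | Payment | End bal
1 | $5,073.64 | $162.36 | $660.64 | $4,575.36
2 | $4,575.36 | $146.41 | $660.64 | $4,061.13
3 | $4,061.13 | $129.96 | $660.64 | $3,530.45
4 | $3,530.45 | $112.97 | $660.64 | $2,982.78

$2,982.78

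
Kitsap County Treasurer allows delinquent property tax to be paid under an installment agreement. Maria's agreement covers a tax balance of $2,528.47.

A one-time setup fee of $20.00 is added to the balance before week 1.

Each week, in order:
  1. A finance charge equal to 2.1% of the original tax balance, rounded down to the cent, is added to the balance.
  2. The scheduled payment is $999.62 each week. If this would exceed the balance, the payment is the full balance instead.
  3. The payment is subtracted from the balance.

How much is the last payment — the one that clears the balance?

$708.50

Week 1: opening $2,548.47; interest $53.09 → $2,601.56; payment $999.62; balance $1,601.94
Week 2: opening $1,601.94; interest $53.09 → $1,655.03; payment $999.62; balance $655.41
Week 3: opening $655.41; interest $53.09 → $708.50; payment $708.50; balance $0.00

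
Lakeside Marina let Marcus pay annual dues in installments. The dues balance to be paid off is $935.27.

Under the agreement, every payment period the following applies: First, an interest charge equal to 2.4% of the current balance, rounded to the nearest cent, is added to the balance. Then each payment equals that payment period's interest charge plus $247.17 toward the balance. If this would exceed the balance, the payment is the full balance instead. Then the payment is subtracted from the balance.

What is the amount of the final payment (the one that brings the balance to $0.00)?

# | Opening | Interest | Payment | End bal
1 | $935.27 | $22.45 | $269.62 | $688.10
2 | $688.10 | $16.51 | $263.68 | $440.93
3 | $440.93 | $10.58 | $257.75 | $193.76
4 | $193.76 | $4.65 | $198.41 | $0.00

$198.41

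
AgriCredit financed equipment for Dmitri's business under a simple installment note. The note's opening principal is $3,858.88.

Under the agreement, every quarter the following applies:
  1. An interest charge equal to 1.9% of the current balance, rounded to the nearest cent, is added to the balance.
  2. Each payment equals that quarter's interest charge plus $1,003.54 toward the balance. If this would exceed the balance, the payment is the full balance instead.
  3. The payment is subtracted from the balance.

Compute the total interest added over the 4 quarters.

Quarter 1: opening $3,858.88; interest $73.32 → $3,932.20; payment $1,076.86; balance $2,855.34
Quarter 2: opening $2,855.34; interest $54.25 → $2,909.59; payment $1,057.79; balance $1,851.80
Quarter 3: opening $1,851.80; interest $35.18 → $1,886.98; payment $1,038.72; balance $848.26
Quarter 4: opening $848.26; interest $16.12 → $864.38; payment $864.38; balance $0.00
Total interest: $73.32 + $54.25 + $35.18 + $16.12 = $178.87

$178.87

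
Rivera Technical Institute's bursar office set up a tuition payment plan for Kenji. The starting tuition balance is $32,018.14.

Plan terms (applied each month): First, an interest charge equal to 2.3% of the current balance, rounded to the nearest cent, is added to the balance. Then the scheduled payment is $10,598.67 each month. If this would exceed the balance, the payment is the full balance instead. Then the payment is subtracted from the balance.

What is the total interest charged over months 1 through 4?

$1,563.70

Month 1: $32,018.14 +$736.42 interest = $32,754.56; pay $10,598.67 → $22,155.89
Month 2: $22,155.89 +$509.59 interest = $22,665.48; pay $10,598.67 → $12,066.81
Month 3: $12,066.81 +$277.54 interest = $12,344.35; pay $10,598.67 → $1,745.68
Month 4: $1,745.68 +$40.15 interest = $1,785.83; pay $1,785.83 → $0.00
Total interest: $736.42 + $509.59 + $277.54 + $40.15 = $1,563.70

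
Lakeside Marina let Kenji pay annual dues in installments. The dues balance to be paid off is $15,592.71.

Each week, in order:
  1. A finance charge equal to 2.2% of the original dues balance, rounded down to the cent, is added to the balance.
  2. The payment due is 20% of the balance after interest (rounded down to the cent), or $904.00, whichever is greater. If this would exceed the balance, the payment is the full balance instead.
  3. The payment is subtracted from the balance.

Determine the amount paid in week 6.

$1,274.99

# | Opening | Interest | Payment | End bal
1 | $15,592.71 | $343.03 | $3,187.14 | $12,748.60
2 | $12,748.60 | $343.03 | $2,618.32 | $10,473.31
3 | $10,473.31 | $343.03 | $2,163.26 | $8,653.08
4 | $8,653.08 | $343.03 | $1,799.22 | $7,196.89
5 | $7,196.89 | $343.03 | $1,507.98 | $6,031.94
6 | $6,031.94 | $343.03 | $1,274.99 | $5,099.98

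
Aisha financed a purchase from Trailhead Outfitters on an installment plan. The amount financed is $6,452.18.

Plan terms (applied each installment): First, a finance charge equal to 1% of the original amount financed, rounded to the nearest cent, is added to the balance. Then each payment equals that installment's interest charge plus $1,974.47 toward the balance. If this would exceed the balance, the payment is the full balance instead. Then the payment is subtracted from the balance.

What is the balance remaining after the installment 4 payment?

Installment 1: opening $6,452.18; interest $64.52 → $6,516.70; payment $2,038.99; balance $4,477.71
Installment 2: opening $4,477.71; interest $64.52 → $4,542.23; payment $2,038.99; balance $2,503.24
Installment 3: opening $2,503.24; interest $64.52 → $2,567.76; payment $2,038.99; balance $528.77
Installment 4: opening $528.77; interest $64.52 → $593.29; payment $593.29; balance $0.00

$0.00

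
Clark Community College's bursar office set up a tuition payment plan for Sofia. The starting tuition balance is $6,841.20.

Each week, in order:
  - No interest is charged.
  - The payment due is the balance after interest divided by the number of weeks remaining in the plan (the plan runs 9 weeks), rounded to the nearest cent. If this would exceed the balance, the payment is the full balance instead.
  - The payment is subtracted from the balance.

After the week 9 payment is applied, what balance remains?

# | Opening | Payment | End bal
1 | $6,841.20 | $760.13 | $6,081.07
2 | $6,081.07 | $760.13 | $5,320.94
3 | $5,320.94 | $760.13 | $4,560.81
4 | $4,560.81 | $760.14 | $3,800.67
5 | $3,800.67 | $760.13 | $3,040.54
6 | $3,040.54 | $760.14 | $2,280.40
7 | $2,280.40 | $760.13 | $1,520.27
8 | $1,520.27 | $760.14 | $760.13
9 | $760.13 | $760.13 | $0.00

$0.00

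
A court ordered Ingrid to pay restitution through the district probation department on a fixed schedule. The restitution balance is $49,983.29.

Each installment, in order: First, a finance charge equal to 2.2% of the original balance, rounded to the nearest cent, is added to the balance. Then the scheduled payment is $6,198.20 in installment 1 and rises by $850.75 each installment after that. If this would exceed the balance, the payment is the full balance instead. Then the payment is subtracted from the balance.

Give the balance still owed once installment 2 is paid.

$38,935.40

# | Opening | Interest | Payment | End bal
1 | $49,983.29 | $1,099.63 | $6,198.20 | $44,884.72
2 | $44,884.72 | $1,099.63 | $7,048.95 | $38,935.40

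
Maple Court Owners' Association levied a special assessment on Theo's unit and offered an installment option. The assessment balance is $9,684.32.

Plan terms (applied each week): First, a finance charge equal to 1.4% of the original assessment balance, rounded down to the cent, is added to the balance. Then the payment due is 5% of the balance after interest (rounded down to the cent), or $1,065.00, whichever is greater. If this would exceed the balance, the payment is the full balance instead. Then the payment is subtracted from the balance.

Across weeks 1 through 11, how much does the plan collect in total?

$11,175.70

Week 1: $9,684.32 +$135.58 interest = $9,819.90; pay $1,065.00 → $8,754.90
Week 2: $8,754.90 +$135.58 interest = $8,890.48; pay $1,065.00 → $7,825.48
Week 3: $7,825.48 +$135.58 interest = $7,961.06; pay $1,065.00 → $6,896.06
Week 4: $6,896.06 +$135.58 interest = $7,031.64; pay $1,065.00 → $5,966.64
Week 5: $5,966.64 +$135.58 interest = $6,102.22; pay $1,065.00 → $5,037.22
Week 6: $5,037.22 +$135.58 interest = $5,172.80; pay $1,065.00 → $4,107.80
Week 7: $4,107.80 +$135.58 interest = $4,243.38; pay $1,065.00 → $3,178.38
Week 8: $3,178.38 +$135.58 interest = $3,313.96; pay $1,065.00 → $2,248.96
Week 9: $2,248.96 +$135.58 interest = $2,384.54; pay $1,065.00 → $1,319.54
Week 10: $1,319.54 +$135.58 interest = $1,455.12; pay $1,065.00 → $390.12
Week 11: $390.12 +$135.58 interest = $525.70; pay $525.70 → $0.00
Total paid: $11,175.70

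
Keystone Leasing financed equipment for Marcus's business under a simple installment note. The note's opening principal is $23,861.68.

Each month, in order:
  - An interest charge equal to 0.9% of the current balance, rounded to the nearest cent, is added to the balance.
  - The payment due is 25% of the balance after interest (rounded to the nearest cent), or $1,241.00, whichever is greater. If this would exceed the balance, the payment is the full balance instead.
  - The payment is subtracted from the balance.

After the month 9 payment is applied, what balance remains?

Month 1: opening $23,861.68; interest $214.76 → $24,076.44; payment $6,019.11; balance $18,057.33
Month 2: opening $18,057.33; interest $162.52 → $18,219.85; payment $4,554.96; balance $13,664.89
Month 3: opening $13,664.89; interest $122.98 → $13,787.87; payment $3,446.97; balance $10,340.90
Month 4: opening $10,340.90; interest $93.07 → $10,433.97; payment $2,608.49; balance $7,825.48
Month 5: opening $7,825.48; interest $70.43 → $7,895.91; payment $1,973.98; balance $5,921.93
Month 6: opening $5,921.93; interest $53.30 → $5,975.23; payment $1,493.81; balance $4,481.42
Month 7: opening $4,481.42; interest $40.33 → $4,521.75; payment $1,241.00; balance $3,280.75
Month 8: opening $3,280.75; interest $29.53 → $3,310.28; payment $1,241.00; balance $2,069.28
Month 9: opening $2,069.28; interest $18.62 → $2,087.90; payment $1,241.00; balance $846.90

$846.90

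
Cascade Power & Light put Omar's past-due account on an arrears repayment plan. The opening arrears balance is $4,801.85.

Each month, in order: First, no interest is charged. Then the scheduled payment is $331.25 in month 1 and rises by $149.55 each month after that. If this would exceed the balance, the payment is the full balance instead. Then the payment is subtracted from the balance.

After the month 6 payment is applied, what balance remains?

$571.10

Month 1: opening $4,801.85; payment $331.25; balance $4,470.60
Month 2: opening $4,470.60; payment $480.80; balance $3,989.80
Month 3: opening $3,989.80; payment $630.35; balance $3,359.45
Month 4: opening $3,359.45; payment $779.90; balance $2,579.55
Month 5: opening $2,579.55; payment $929.45; balance $1,650.10
Month 6: opening $1,650.10; payment $1,079.00; balance $571.10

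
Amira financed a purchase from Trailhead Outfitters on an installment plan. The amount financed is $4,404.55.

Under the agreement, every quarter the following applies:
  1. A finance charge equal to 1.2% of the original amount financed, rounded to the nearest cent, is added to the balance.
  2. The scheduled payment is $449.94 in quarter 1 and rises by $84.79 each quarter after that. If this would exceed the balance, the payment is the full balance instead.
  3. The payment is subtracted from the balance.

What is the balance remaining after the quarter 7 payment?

$0.00

Quarter 1: opening $4,404.55; interest $52.85 → $4,457.40; payment $449.94; balance $4,007.46
Quarter 2: opening $4,007.46; interest $52.85 → $4,060.31; payment $534.73; balance $3,525.58
Quarter 3: opening $3,525.58; interest $52.85 → $3,578.43; payment $619.52; balance $2,958.91
Quarter 4: opening $2,958.91; interest $52.85 → $3,011.76; payment $704.31; balance $2,307.45
Quarter 5: opening $2,307.45; interest $52.85 → $2,360.30; payment $789.10; balance $1,571.20
Quarter 6: opening $1,571.20; interest $52.85 → $1,624.05; payment $873.89; balance $750.16
Quarter 7: opening $750.16; interest $52.85 → $803.01; payment $803.01; balance $0.00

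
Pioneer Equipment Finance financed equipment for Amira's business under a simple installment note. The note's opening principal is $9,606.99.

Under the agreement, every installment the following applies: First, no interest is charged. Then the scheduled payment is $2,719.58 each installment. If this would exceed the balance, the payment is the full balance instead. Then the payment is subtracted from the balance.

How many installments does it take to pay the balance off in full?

4

# | Opening | Payment | End bal
1 | $9,606.99 | $2,719.58 | $6,887.41
2 | $6,887.41 | $2,719.58 | $4,167.83
3 | $4,167.83 | $2,719.58 | $1,448.25
4 | $1,448.25 | $1,448.25 | $0.00
Balance reaches $0.00 in installment 4.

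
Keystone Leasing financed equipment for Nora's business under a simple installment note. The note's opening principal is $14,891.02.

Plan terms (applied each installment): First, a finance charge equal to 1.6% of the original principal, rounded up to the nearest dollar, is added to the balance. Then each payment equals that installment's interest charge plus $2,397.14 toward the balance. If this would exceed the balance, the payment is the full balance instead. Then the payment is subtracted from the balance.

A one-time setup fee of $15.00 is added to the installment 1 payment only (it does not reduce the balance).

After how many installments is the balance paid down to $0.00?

7

Installment 1: opening $14,891.02; interest $239.00 → $15,130.02; payment $2,636.14 (+ $15.00 fee); balance $12,493.88
Installment 2: opening $12,493.88; interest $239.00 → $12,732.88; payment $2,636.14; balance $10,096.74
Installment 3: opening $10,096.74; interest $239.00 → $10,335.74; payment $2,636.14; balance $7,699.60
Installment 4: opening $7,699.60; interest $239.00 → $7,938.60; payment $2,636.14; balance $5,302.46
Installment 5: opening $5,302.46; interest $239.00 → $5,541.46; payment $2,636.14; balance $2,905.32
Installment 6: opening $2,905.32; interest $239.00 → $3,144.32; payment $2,636.14; balance $508.18
Installment 7: opening $508.18; interest $239.00 → $747.18; payment $747.18; balance $0.00
Balance reaches $0.00 in installment 7.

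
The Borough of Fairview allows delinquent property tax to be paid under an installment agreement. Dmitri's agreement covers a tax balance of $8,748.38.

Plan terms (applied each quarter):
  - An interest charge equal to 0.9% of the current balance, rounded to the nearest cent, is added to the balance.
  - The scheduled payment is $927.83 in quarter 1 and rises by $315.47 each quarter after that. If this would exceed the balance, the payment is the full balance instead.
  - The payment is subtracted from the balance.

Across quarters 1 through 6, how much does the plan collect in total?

Quarter 1: opening $8,748.38; interest $78.74 → $8,827.12; payment $927.83; balance $7,899.29
Quarter 2: opening $7,899.29; interest $71.09 → $7,970.38; payment $1,243.30; balance $6,727.08
Quarter 3: opening $6,727.08; interest $60.54 → $6,787.62; payment $1,558.77; balance $5,228.85
Quarter 4: opening $5,228.85; interest $47.06 → $5,275.91; payment $1,874.24; balance $3,401.67
Quarter 5: opening $3,401.67; interest $30.62 → $3,432.29; payment $2,189.71; balance $1,242.58
Quarter 6: opening $1,242.58; interest $11.18 → $1,253.76; payment $1,253.76; balance $0.00
Total paid: $9,047.61

$9,047.61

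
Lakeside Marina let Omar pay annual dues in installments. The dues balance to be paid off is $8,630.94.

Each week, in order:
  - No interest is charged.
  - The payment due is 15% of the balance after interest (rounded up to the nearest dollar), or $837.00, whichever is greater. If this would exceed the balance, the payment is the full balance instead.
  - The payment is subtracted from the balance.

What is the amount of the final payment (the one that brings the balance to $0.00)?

$276.94

Week 1: opening $8,630.94; payment $1,295.00; balance $7,335.94
Week 2: opening $7,335.94; payment $1,101.00; balance $6,234.94
Week 3: opening $6,234.94; payment $936.00; balance $5,298.94
Week 4: opening $5,298.94; payment $837.00; balance $4,461.94
Week 5: opening $4,461.94; payment $837.00; balance $3,624.94
Week 6: opening $3,624.94; payment $837.00; balance $2,787.94
Week 7: opening $2,787.94; payment $837.00; balance $1,950.94
Week 8: opening $1,950.94; payment $837.00; balance $1,113.94
Week 9: opening $1,113.94; payment $837.00; balance $276.94
Week 10: opening $276.94; payment $276.94; balance $0.00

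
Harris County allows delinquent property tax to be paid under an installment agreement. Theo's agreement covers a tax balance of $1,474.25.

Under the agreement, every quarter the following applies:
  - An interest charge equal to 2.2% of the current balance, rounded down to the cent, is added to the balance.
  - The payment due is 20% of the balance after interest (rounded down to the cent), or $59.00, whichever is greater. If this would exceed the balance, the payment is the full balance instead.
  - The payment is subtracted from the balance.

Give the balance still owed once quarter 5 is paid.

$538.61

Quarter 1: opening $1,474.25; interest $32.43 → $1,506.68; payment $301.33; balance $1,205.35
Quarter 2: opening $1,205.35; interest $26.51 → $1,231.86; payment $246.37; balance $985.49
Quarter 3: opening $985.49; interest $21.68 → $1,007.17; payment $201.43; balance $805.74
Quarter 4: opening $805.74; interest $17.72 → $823.46; payment $164.69; balance $658.77
Quarter 5: opening $658.77; interest $14.49 → $673.26; payment $134.65; balance $538.61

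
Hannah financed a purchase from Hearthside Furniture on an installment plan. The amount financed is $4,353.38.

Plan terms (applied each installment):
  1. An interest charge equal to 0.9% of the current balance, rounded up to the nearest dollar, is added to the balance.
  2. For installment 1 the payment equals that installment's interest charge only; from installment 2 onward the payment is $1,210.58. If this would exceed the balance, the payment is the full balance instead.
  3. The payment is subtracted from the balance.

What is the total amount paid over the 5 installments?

Installment 1: opening $4,353.38; interest $40.00 → $4,393.38; payment $40.00; balance $4,353.38
Installment 2: opening $4,353.38; interest $40.00 → $4,393.38; payment $1,210.58; balance $3,182.80
Installment 3: opening $3,182.80; interest $29.00 → $3,211.80; payment $1,210.58; balance $2,001.22
Installment 4: opening $2,001.22; interest $19.00 → $2,020.22; payment $1,210.58; balance $809.64
Installment 5: opening $809.64; interest $8.00 → $817.64; payment $817.64; balance $0.00
Total paid: $4,489.38

$4,489.38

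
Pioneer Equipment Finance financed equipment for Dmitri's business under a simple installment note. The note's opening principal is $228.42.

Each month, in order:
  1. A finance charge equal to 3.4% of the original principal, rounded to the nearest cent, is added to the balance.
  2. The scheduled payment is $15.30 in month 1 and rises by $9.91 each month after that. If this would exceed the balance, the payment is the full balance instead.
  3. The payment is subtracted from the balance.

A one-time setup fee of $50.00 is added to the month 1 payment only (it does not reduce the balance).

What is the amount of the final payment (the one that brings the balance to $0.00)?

Month 1: opening $228.42; interest $7.77 → $236.19; payment $15.30 (+ $50.00 fee); balance $220.89
Month 2: opening $220.89; interest $7.77 → $228.66; payment $25.21; balance $203.45
Month 3: opening $203.45; interest $7.77 → $211.22; payment $35.12; balance $176.10
Month 4: opening $176.10; interest $7.77 → $183.87; payment $45.03; balance $138.84
Month 5: opening $138.84; interest $7.77 → $146.61; payment $54.94; balance $91.67
Month 6: opening $91.67; interest $7.77 → $99.44; payment $64.85; balance $34.59
Month 7: opening $34.59; interest $7.77 → $42.36; payment $42.36; balance $0.00

$42.36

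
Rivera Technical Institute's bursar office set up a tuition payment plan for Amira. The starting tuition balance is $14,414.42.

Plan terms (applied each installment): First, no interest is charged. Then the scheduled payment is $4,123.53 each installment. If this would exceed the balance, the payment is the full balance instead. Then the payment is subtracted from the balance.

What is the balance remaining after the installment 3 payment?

Installment 1: opening $14,414.42; payment $4,123.53; balance $10,290.89
Installment 2: opening $10,290.89; payment $4,123.53; balance $6,167.36
Installment 3: opening $6,167.36; payment $4,123.53; balance $2,043.83

$2,043.83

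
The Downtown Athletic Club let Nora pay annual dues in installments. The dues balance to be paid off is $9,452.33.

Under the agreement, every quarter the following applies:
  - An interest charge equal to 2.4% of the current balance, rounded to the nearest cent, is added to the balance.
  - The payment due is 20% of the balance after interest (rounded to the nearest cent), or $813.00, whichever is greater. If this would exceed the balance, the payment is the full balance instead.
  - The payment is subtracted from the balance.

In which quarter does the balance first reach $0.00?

10

Quarter 1: opening $9,452.33; interest $226.86 → $9,679.19; payment $1,935.84; balance $7,743.35
Quarter 2: opening $7,743.35; interest $185.84 → $7,929.19; payment $1,585.84; balance $6,343.35
Quarter 3: opening $6,343.35; interest $152.24 → $6,495.59; payment $1,299.12; balance $5,196.47
Quarter 4: opening $5,196.47; interest $124.72 → $5,321.19; payment $1,064.24; balance $4,256.95
Quarter 5: opening $4,256.95; interest $102.17 → $4,359.12; payment $871.82; balance $3,487.30
Quarter 6: opening $3,487.30; interest $83.70 → $3,571.00; payment $813.00; balance $2,758.00
Quarter 7: opening $2,758.00; interest $66.19 → $2,824.19; payment $813.00; balance $2,011.19
Quarter 8: opening $2,011.19; interest $48.27 → $2,059.46; payment $813.00; balance $1,246.46
Quarter 9: opening $1,246.46; interest $29.92 → $1,276.38; payment $813.00; balance $463.38
Quarter 10: opening $463.38; interest $11.12 → $474.50; payment $474.50; balance $0.00
Balance reaches $0.00 in quarter 10.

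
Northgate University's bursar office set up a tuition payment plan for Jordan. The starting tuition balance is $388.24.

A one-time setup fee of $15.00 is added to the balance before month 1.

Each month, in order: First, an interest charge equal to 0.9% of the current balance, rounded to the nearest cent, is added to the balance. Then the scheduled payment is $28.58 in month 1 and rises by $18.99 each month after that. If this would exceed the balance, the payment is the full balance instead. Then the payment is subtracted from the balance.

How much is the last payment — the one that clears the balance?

Month 1: opening $403.24; interest $3.63 → $406.87; payment $28.58; balance $378.29
Month 2: opening $378.29; interest $3.40 → $381.69; payment $47.57; balance $334.12
Month 3: opening $334.12; interest $3.01 → $337.13; payment $66.56; balance $270.57
Month 4: opening $270.57; interest $2.44 → $273.01; payment $85.55; balance $187.46
Month 5: opening $187.46; interest $1.69 → $189.15; payment $104.54; balance $84.61
Month 6: opening $84.61; interest $0.76 → $85.37; payment $85.37; balance $0.00

$85.37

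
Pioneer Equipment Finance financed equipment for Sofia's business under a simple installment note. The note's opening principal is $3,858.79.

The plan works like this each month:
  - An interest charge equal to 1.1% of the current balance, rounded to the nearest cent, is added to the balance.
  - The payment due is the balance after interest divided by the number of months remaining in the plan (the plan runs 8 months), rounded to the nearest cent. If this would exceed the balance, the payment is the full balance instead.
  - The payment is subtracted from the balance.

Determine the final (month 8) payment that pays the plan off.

Month 1: $3,858.79 +$42.45 interest = $3,901.24; pay $487.66 → $3,413.58
Month 2: $3,413.58 +$37.55 interest = $3,451.13; pay $493.02 → $2,958.11
Month 3: $2,958.11 +$32.54 interest = $2,990.65; pay $498.44 → $2,492.21
Month 4: $2,492.21 +$27.41 interest = $2,519.62; pay $503.92 → $2,015.70
Month 5: $2,015.70 +$22.17 interest = $2,037.87; pay $509.47 → $1,528.40
Month 6: $1,528.40 +$16.81 interest = $1,545.21; pay $515.07 → $1,030.14
Month 7: $1,030.14 +$11.33 interest = $1,041.47; pay $520.74 → $520.73
Month 8: $520.73 +$5.73 interest = $526.46; pay $526.46 → $0.00

$526.46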